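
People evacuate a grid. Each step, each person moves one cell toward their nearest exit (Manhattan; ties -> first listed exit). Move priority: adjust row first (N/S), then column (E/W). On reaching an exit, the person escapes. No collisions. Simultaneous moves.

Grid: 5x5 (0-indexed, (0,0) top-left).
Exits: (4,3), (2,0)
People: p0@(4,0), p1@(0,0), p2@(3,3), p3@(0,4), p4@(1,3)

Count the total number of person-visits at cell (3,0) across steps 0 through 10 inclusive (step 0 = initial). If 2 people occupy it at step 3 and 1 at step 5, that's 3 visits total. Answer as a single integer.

Step 0: p0@(4,0) p1@(0,0) p2@(3,3) p3@(0,4) p4@(1,3) -> at (3,0): 0 [-], cum=0
Step 1: p0@(3,0) p1@(1,0) p2@ESC p3@(1,4) p4@(2,3) -> at (3,0): 1 [p0], cum=1
Step 2: p0@ESC p1@ESC p2@ESC p3@(2,4) p4@(3,3) -> at (3,0): 0 [-], cum=1
Step 3: p0@ESC p1@ESC p2@ESC p3@(3,4) p4@ESC -> at (3,0): 0 [-], cum=1
Step 4: p0@ESC p1@ESC p2@ESC p3@(4,4) p4@ESC -> at (3,0): 0 [-], cum=1
Step 5: p0@ESC p1@ESC p2@ESC p3@ESC p4@ESC -> at (3,0): 0 [-], cum=1
Total visits = 1

Answer: 1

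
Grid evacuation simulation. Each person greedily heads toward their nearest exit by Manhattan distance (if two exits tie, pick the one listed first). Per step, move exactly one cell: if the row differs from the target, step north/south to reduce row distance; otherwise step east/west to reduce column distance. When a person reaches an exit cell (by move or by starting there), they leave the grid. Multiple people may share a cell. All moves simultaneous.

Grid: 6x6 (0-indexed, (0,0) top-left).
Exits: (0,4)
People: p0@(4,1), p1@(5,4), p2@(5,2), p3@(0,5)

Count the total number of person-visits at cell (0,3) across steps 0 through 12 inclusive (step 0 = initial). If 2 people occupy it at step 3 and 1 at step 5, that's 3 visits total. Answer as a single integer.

Answer: 2

Derivation:
Step 0: p0@(4,1) p1@(5,4) p2@(5,2) p3@(0,5) -> at (0,3): 0 [-], cum=0
Step 1: p0@(3,1) p1@(4,4) p2@(4,2) p3@ESC -> at (0,3): 0 [-], cum=0
Step 2: p0@(2,1) p1@(3,4) p2@(3,2) p3@ESC -> at (0,3): 0 [-], cum=0
Step 3: p0@(1,1) p1@(2,4) p2@(2,2) p3@ESC -> at (0,3): 0 [-], cum=0
Step 4: p0@(0,1) p1@(1,4) p2@(1,2) p3@ESC -> at (0,3): 0 [-], cum=0
Step 5: p0@(0,2) p1@ESC p2@(0,2) p3@ESC -> at (0,3): 0 [-], cum=0
Step 6: p0@(0,3) p1@ESC p2@(0,3) p3@ESC -> at (0,3): 2 [p0,p2], cum=2
Step 7: p0@ESC p1@ESC p2@ESC p3@ESC -> at (0,3): 0 [-], cum=2
Total visits = 2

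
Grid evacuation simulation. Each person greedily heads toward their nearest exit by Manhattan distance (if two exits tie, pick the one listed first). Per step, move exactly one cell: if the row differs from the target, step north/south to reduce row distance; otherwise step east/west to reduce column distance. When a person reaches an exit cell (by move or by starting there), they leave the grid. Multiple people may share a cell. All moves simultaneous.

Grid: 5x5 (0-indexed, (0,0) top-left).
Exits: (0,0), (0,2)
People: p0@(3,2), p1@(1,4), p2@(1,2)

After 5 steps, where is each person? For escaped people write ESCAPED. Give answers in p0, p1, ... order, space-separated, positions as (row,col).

Step 1: p0:(3,2)->(2,2) | p1:(1,4)->(0,4) | p2:(1,2)->(0,2)->EXIT
Step 2: p0:(2,2)->(1,2) | p1:(0,4)->(0,3) | p2:escaped
Step 3: p0:(1,2)->(0,2)->EXIT | p1:(0,3)->(0,2)->EXIT | p2:escaped

ESCAPED ESCAPED ESCAPED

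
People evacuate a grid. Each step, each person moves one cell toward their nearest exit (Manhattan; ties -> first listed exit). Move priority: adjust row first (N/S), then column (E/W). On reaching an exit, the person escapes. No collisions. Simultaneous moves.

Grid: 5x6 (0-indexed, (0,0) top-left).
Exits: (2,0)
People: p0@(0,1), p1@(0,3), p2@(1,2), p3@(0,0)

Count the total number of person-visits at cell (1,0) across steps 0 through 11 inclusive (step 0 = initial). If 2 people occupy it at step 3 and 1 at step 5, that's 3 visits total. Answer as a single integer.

Answer: 1

Derivation:
Step 0: p0@(0,1) p1@(0,3) p2@(1,2) p3@(0,0) -> at (1,0): 0 [-], cum=0
Step 1: p0@(1,1) p1@(1,3) p2@(2,2) p3@(1,0) -> at (1,0): 1 [p3], cum=1
Step 2: p0@(2,1) p1@(2,3) p2@(2,1) p3@ESC -> at (1,0): 0 [-], cum=1
Step 3: p0@ESC p1@(2,2) p2@ESC p3@ESC -> at (1,0): 0 [-], cum=1
Step 4: p0@ESC p1@(2,1) p2@ESC p3@ESC -> at (1,0): 0 [-], cum=1
Step 5: p0@ESC p1@ESC p2@ESC p3@ESC -> at (1,0): 0 [-], cum=1
Total visits = 1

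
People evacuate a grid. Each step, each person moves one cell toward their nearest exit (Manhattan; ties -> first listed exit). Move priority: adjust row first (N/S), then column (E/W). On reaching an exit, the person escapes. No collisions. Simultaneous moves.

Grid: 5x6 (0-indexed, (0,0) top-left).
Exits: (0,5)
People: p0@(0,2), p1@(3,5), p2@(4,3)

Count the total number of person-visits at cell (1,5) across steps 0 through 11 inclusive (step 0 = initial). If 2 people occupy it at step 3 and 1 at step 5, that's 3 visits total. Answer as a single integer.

Step 0: p0@(0,2) p1@(3,5) p2@(4,3) -> at (1,5): 0 [-], cum=0
Step 1: p0@(0,3) p1@(2,5) p2@(3,3) -> at (1,5): 0 [-], cum=0
Step 2: p0@(0,4) p1@(1,5) p2@(2,3) -> at (1,5): 1 [p1], cum=1
Step 3: p0@ESC p1@ESC p2@(1,3) -> at (1,5): 0 [-], cum=1
Step 4: p0@ESC p1@ESC p2@(0,3) -> at (1,5): 0 [-], cum=1
Step 5: p0@ESC p1@ESC p2@(0,4) -> at (1,5): 0 [-], cum=1
Step 6: p0@ESC p1@ESC p2@ESC -> at (1,5): 0 [-], cum=1
Total visits = 1

Answer: 1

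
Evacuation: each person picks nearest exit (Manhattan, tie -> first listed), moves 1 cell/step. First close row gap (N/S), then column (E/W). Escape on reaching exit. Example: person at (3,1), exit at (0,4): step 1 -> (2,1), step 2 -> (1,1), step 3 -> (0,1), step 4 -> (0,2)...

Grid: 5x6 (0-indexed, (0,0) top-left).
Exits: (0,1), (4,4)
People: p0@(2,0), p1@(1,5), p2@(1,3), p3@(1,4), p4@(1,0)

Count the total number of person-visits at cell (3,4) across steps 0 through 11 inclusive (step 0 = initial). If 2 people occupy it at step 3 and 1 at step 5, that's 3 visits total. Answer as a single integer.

Answer: 1

Derivation:
Step 0: p0@(2,0) p1@(1,5) p2@(1,3) p3@(1,4) p4@(1,0) -> at (3,4): 0 [-], cum=0
Step 1: p0@(1,0) p1@(2,5) p2@(0,3) p3@(2,4) p4@(0,0) -> at (3,4): 0 [-], cum=0
Step 2: p0@(0,0) p1@(3,5) p2@(0,2) p3@(3,4) p4@ESC -> at (3,4): 1 [p3], cum=1
Step 3: p0@ESC p1@(4,5) p2@ESC p3@ESC p4@ESC -> at (3,4): 0 [-], cum=1
Step 4: p0@ESC p1@ESC p2@ESC p3@ESC p4@ESC -> at (3,4): 0 [-], cum=1
Total visits = 1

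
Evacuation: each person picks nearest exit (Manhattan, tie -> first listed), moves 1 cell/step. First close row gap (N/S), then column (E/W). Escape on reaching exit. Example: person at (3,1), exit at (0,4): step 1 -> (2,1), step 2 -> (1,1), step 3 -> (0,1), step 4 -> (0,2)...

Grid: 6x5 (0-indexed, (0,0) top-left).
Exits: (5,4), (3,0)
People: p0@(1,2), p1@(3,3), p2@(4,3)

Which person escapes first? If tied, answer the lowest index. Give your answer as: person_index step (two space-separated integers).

Answer: 2 2

Derivation:
Step 1: p0:(1,2)->(2,2) | p1:(3,3)->(4,3) | p2:(4,3)->(5,3)
Step 2: p0:(2,2)->(3,2) | p1:(4,3)->(5,3) | p2:(5,3)->(5,4)->EXIT
Step 3: p0:(3,2)->(3,1) | p1:(5,3)->(5,4)->EXIT | p2:escaped
Step 4: p0:(3,1)->(3,0)->EXIT | p1:escaped | p2:escaped
Exit steps: [4, 3, 2]
First to escape: p2 at step 2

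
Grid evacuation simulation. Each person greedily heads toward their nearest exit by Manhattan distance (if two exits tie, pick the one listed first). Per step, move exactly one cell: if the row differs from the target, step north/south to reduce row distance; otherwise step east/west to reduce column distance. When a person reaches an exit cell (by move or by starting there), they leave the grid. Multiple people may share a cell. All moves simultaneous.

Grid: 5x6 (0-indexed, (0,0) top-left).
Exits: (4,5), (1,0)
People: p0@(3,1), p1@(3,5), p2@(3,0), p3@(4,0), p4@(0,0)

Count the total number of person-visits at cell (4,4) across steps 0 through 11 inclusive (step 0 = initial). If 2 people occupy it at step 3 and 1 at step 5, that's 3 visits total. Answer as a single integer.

Answer: 0

Derivation:
Step 0: p0@(3,1) p1@(3,5) p2@(3,0) p3@(4,0) p4@(0,0) -> at (4,4): 0 [-], cum=0
Step 1: p0@(2,1) p1@ESC p2@(2,0) p3@(3,0) p4@ESC -> at (4,4): 0 [-], cum=0
Step 2: p0@(1,1) p1@ESC p2@ESC p3@(2,0) p4@ESC -> at (4,4): 0 [-], cum=0
Step 3: p0@ESC p1@ESC p2@ESC p3@ESC p4@ESC -> at (4,4): 0 [-], cum=0
Total visits = 0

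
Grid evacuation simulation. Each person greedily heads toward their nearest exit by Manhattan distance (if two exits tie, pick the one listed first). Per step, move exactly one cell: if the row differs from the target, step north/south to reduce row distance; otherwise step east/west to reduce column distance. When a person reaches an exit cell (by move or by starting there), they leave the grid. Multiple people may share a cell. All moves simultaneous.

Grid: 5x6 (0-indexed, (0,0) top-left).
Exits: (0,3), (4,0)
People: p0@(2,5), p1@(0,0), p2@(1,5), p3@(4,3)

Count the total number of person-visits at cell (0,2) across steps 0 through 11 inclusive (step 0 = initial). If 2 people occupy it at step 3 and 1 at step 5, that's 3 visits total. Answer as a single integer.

Step 0: p0@(2,5) p1@(0,0) p2@(1,5) p3@(4,3) -> at (0,2): 0 [-], cum=0
Step 1: p0@(1,5) p1@(0,1) p2@(0,5) p3@(4,2) -> at (0,2): 0 [-], cum=0
Step 2: p0@(0,5) p1@(0,2) p2@(0,4) p3@(4,1) -> at (0,2): 1 [p1], cum=1
Step 3: p0@(0,4) p1@ESC p2@ESC p3@ESC -> at (0,2): 0 [-], cum=1
Step 4: p0@ESC p1@ESC p2@ESC p3@ESC -> at (0,2): 0 [-], cum=1
Total visits = 1

Answer: 1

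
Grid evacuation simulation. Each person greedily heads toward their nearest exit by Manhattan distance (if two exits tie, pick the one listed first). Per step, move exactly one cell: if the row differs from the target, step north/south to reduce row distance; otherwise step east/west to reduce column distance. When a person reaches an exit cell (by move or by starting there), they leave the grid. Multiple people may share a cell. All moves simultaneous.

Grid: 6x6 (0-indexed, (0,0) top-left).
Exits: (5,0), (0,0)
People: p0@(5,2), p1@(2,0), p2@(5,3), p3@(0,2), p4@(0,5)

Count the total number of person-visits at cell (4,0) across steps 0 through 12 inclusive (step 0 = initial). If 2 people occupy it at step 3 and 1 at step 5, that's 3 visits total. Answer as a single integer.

Answer: 0

Derivation:
Step 0: p0@(5,2) p1@(2,0) p2@(5,3) p3@(0,2) p4@(0,5) -> at (4,0): 0 [-], cum=0
Step 1: p0@(5,1) p1@(1,0) p2@(5,2) p3@(0,1) p4@(0,4) -> at (4,0): 0 [-], cum=0
Step 2: p0@ESC p1@ESC p2@(5,1) p3@ESC p4@(0,3) -> at (4,0): 0 [-], cum=0
Step 3: p0@ESC p1@ESC p2@ESC p3@ESC p4@(0,2) -> at (4,0): 0 [-], cum=0
Step 4: p0@ESC p1@ESC p2@ESC p3@ESC p4@(0,1) -> at (4,0): 0 [-], cum=0
Step 5: p0@ESC p1@ESC p2@ESC p3@ESC p4@ESC -> at (4,0): 0 [-], cum=0
Total visits = 0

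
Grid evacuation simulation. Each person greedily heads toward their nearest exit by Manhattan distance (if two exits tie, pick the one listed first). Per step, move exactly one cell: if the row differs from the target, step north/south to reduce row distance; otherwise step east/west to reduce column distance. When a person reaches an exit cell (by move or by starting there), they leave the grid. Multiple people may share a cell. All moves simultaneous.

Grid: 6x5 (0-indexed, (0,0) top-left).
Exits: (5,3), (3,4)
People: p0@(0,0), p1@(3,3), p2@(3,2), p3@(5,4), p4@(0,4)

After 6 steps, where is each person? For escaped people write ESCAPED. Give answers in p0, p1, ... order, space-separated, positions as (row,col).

Step 1: p0:(0,0)->(1,0) | p1:(3,3)->(3,4)->EXIT | p2:(3,2)->(3,3) | p3:(5,4)->(5,3)->EXIT | p4:(0,4)->(1,4)
Step 2: p0:(1,0)->(2,0) | p1:escaped | p2:(3,3)->(3,4)->EXIT | p3:escaped | p4:(1,4)->(2,4)
Step 3: p0:(2,0)->(3,0) | p1:escaped | p2:escaped | p3:escaped | p4:(2,4)->(3,4)->EXIT
Step 4: p0:(3,0)->(3,1) | p1:escaped | p2:escaped | p3:escaped | p4:escaped
Step 5: p0:(3,1)->(3,2) | p1:escaped | p2:escaped | p3:escaped | p4:escaped
Step 6: p0:(3,2)->(3,3) | p1:escaped | p2:escaped | p3:escaped | p4:escaped

(3,3) ESCAPED ESCAPED ESCAPED ESCAPED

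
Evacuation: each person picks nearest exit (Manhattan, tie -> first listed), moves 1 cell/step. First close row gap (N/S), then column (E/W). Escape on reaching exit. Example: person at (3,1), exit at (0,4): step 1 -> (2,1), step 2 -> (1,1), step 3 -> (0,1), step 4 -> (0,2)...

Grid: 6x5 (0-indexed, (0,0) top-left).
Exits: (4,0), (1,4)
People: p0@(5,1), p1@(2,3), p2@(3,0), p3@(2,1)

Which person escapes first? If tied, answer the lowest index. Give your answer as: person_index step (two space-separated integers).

Answer: 2 1

Derivation:
Step 1: p0:(5,1)->(4,1) | p1:(2,3)->(1,3) | p2:(3,0)->(4,0)->EXIT | p3:(2,1)->(3,1)
Step 2: p0:(4,1)->(4,0)->EXIT | p1:(1,3)->(1,4)->EXIT | p2:escaped | p3:(3,1)->(4,1)
Step 3: p0:escaped | p1:escaped | p2:escaped | p3:(4,1)->(4,0)->EXIT
Exit steps: [2, 2, 1, 3]
First to escape: p2 at step 1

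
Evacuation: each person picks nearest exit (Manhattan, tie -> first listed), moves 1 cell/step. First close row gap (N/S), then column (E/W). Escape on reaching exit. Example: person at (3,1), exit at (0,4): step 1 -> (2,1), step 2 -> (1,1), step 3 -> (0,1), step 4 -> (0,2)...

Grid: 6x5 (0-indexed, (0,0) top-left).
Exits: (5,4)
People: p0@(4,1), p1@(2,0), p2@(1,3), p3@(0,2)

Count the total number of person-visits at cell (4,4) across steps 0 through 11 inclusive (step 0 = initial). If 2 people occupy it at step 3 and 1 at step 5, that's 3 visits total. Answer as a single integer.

Answer: 0

Derivation:
Step 0: p0@(4,1) p1@(2,0) p2@(1,3) p3@(0,2) -> at (4,4): 0 [-], cum=0
Step 1: p0@(5,1) p1@(3,0) p2@(2,3) p3@(1,2) -> at (4,4): 0 [-], cum=0
Step 2: p0@(5,2) p1@(4,0) p2@(3,3) p3@(2,2) -> at (4,4): 0 [-], cum=0
Step 3: p0@(5,3) p1@(5,0) p2@(4,3) p3@(3,2) -> at (4,4): 0 [-], cum=0
Step 4: p0@ESC p1@(5,1) p2@(5,3) p3@(4,2) -> at (4,4): 0 [-], cum=0
Step 5: p0@ESC p1@(5,2) p2@ESC p3@(5,2) -> at (4,4): 0 [-], cum=0
Step 6: p0@ESC p1@(5,3) p2@ESC p3@(5,3) -> at (4,4): 0 [-], cum=0
Step 7: p0@ESC p1@ESC p2@ESC p3@ESC -> at (4,4): 0 [-], cum=0
Total visits = 0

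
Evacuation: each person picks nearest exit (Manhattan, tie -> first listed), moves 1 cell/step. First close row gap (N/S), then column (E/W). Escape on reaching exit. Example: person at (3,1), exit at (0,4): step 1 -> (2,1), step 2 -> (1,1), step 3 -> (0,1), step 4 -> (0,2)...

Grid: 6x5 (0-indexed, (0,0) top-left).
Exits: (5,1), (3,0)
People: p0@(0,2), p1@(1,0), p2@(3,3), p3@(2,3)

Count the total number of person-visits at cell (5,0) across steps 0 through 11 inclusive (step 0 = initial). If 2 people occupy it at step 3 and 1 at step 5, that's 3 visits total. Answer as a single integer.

Step 0: p0@(0,2) p1@(1,0) p2@(3,3) p3@(2,3) -> at (5,0): 0 [-], cum=0
Step 1: p0@(1,2) p1@(2,0) p2@(3,2) p3@(3,3) -> at (5,0): 0 [-], cum=0
Step 2: p0@(2,2) p1@ESC p2@(3,1) p3@(3,2) -> at (5,0): 0 [-], cum=0
Step 3: p0@(3,2) p1@ESC p2@ESC p3@(3,1) -> at (5,0): 0 [-], cum=0
Step 4: p0@(3,1) p1@ESC p2@ESC p3@ESC -> at (5,0): 0 [-], cum=0
Step 5: p0@ESC p1@ESC p2@ESC p3@ESC -> at (5,0): 0 [-], cum=0
Total visits = 0

Answer: 0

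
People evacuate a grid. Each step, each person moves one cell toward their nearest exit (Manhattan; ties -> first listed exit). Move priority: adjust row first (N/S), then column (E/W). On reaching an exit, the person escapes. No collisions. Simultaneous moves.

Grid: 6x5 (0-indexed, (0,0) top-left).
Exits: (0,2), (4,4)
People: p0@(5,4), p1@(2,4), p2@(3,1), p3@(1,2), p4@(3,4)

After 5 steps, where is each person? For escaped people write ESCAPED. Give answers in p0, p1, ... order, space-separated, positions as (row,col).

Step 1: p0:(5,4)->(4,4)->EXIT | p1:(2,4)->(3,4) | p2:(3,1)->(2,1) | p3:(1,2)->(0,2)->EXIT | p4:(3,4)->(4,4)->EXIT
Step 2: p0:escaped | p1:(3,4)->(4,4)->EXIT | p2:(2,1)->(1,1) | p3:escaped | p4:escaped
Step 3: p0:escaped | p1:escaped | p2:(1,1)->(0,1) | p3:escaped | p4:escaped
Step 4: p0:escaped | p1:escaped | p2:(0,1)->(0,2)->EXIT | p3:escaped | p4:escaped

ESCAPED ESCAPED ESCAPED ESCAPED ESCAPED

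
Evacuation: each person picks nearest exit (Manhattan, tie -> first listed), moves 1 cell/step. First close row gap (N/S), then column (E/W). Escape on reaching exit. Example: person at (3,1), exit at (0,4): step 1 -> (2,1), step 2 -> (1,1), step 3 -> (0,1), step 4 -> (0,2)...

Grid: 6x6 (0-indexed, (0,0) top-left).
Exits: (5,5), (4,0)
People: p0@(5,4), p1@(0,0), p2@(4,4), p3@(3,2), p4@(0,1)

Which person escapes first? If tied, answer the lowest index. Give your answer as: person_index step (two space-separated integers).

Answer: 0 1

Derivation:
Step 1: p0:(5,4)->(5,5)->EXIT | p1:(0,0)->(1,0) | p2:(4,4)->(5,4) | p3:(3,2)->(4,2) | p4:(0,1)->(1,1)
Step 2: p0:escaped | p1:(1,0)->(2,0) | p2:(5,4)->(5,5)->EXIT | p3:(4,2)->(4,1) | p4:(1,1)->(2,1)
Step 3: p0:escaped | p1:(2,0)->(3,0) | p2:escaped | p3:(4,1)->(4,0)->EXIT | p4:(2,1)->(3,1)
Step 4: p0:escaped | p1:(3,0)->(4,0)->EXIT | p2:escaped | p3:escaped | p4:(3,1)->(4,1)
Step 5: p0:escaped | p1:escaped | p2:escaped | p3:escaped | p4:(4,1)->(4,0)->EXIT
Exit steps: [1, 4, 2, 3, 5]
First to escape: p0 at step 1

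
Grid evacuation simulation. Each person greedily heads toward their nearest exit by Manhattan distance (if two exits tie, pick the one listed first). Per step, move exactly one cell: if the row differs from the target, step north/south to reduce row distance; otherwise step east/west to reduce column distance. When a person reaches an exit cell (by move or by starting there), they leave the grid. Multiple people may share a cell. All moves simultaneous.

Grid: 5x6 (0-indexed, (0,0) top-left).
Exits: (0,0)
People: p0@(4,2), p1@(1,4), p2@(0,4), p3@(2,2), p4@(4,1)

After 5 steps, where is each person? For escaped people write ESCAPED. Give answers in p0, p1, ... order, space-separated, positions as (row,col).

Step 1: p0:(4,2)->(3,2) | p1:(1,4)->(0,4) | p2:(0,4)->(0,3) | p3:(2,2)->(1,2) | p4:(4,1)->(3,1)
Step 2: p0:(3,2)->(2,2) | p1:(0,4)->(0,3) | p2:(0,3)->(0,2) | p3:(1,2)->(0,2) | p4:(3,1)->(2,1)
Step 3: p0:(2,2)->(1,2) | p1:(0,3)->(0,2) | p2:(0,2)->(0,1) | p3:(0,2)->(0,1) | p4:(2,1)->(1,1)
Step 4: p0:(1,2)->(0,2) | p1:(0,2)->(0,1) | p2:(0,1)->(0,0)->EXIT | p3:(0,1)->(0,0)->EXIT | p4:(1,1)->(0,1)
Step 5: p0:(0,2)->(0,1) | p1:(0,1)->(0,0)->EXIT | p2:escaped | p3:escaped | p4:(0,1)->(0,0)->EXIT

(0,1) ESCAPED ESCAPED ESCAPED ESCAPED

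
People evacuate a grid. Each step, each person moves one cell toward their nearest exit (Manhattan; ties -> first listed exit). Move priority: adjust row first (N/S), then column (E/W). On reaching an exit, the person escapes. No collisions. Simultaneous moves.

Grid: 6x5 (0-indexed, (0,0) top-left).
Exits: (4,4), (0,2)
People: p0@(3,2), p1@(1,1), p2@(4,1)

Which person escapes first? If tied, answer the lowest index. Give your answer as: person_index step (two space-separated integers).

Answer: 1 2

Derivation:
Step 1: p0:(3,2)->(4,2) | p1:(1,1)->(0,1) | p2:(4,1)->(4,2)
Step 2: p0:(4,2)->(4,3) | p1:(0,1)->(0,2)->EXIT | p2:(4,2)->(4,3)
Step 3: p0:(4,3)->(4,4)->EXIT | p1:escaped | p2:(4,3)->(4,4)->EXIT
Exit steps: [3, 2, 3]
First to escape: p1 at step 2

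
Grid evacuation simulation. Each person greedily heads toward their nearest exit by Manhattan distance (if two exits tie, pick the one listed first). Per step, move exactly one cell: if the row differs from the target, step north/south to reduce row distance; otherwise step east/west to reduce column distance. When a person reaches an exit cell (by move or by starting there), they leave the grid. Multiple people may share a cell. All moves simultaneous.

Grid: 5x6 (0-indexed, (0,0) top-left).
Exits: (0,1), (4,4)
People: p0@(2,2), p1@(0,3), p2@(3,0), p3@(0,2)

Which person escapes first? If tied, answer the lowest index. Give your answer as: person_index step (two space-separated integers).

Answer: 3 1

Derivation:
Step 1: p0:(2,2)->(1,2) | p1:(0,3)->(0,2) | p2:(3,0)->(2,0) | p3:(0,2)->(0,1)->EXIT
Step 2: p0:(1,2)->(0,2) | p1:(0,2)->(0,1)->EXIT | p2:(2,0)->(1,0) | p3:escaped
Step 3: p0:(0,2)->(0,1)->EXIT | p1:escaped | p2:(1,0)->(0,0) | p3:escaped
Step 4: p0:escaped | p1:escaped | p2:(0,0)->(0,1)->EXIT | p3:escaped
Exit steps: [3, 2, 4, 1]
First to escape: p3 at step 1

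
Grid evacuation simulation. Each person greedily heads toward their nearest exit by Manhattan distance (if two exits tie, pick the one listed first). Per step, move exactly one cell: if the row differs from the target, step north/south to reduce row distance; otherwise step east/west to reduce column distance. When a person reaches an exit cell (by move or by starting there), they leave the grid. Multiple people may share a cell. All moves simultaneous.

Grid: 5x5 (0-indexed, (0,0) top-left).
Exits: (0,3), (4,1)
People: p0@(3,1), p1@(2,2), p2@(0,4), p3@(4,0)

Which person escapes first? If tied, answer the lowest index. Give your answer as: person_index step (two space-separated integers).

Answer: 0 1

Derivation:
Step 1: p0:(3,1)->(4,1)->EXIT | p1:(2,2)->(1,2) | p2:(0,4)->(0,3)->EXIT | p3:(4,0)->(4,1)->EXIT
Step 2: p0:escaped | p1:(1,2)->(0,2) | p2:escaped | p3:escaped
Step 3: p0:escaped | p1:(0,2)->(0,3)->EXIT | p2:escaped | p3:escaped
Exit steps: [1, 3, 1, 1]
First to escape: p0 at step 1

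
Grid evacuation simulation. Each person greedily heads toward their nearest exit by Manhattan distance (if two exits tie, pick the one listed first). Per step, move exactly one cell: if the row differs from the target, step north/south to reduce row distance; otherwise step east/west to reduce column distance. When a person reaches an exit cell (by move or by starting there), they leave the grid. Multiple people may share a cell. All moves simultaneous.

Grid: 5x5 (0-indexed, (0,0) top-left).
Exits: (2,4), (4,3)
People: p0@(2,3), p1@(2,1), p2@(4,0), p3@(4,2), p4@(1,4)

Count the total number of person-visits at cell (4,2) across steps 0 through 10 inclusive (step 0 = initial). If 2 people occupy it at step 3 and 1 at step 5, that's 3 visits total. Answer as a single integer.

Step 0: p0@(2,3) p1@(2,1) p2@(4,0) p3@(4,2) p4@(1,4) -> at (4,2): 1 [p3], cum=1
Step 1: p0@ESC p1@(2,2) p2@(4,1) p3@ESC p4@ESC -> at (4,2): 0 [-], cum=1
Step 2: p0@ESC p1@(2,3) p2@(4,2) p3@ESC p4@ESC -> at (4,2): 1 [p2], cum=2
Step 3: p0@ESC p1@ESC p2@ESC p3@ESC p4@ESC -> at (4,2): 0 [-], cum=2
Total visits = 2

Answer: 2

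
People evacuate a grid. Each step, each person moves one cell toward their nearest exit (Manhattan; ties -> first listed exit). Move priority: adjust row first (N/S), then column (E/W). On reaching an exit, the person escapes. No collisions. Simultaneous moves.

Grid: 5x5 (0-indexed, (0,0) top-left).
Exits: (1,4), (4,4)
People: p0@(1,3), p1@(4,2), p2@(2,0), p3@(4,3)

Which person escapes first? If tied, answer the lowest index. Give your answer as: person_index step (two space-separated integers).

Step 1: p0:(1,3)->(1,4)->EXIT | p1:(4,2)->(4,3) | p2:(2,0)->(1,0) | p3:(4,3)->(4,4)->EXIT
Step 2: p0:escaped | p1:(4,3)->(4,4)->EXIT | p2:(1,0)->(1,1) | p3:escaped
Step 3: p0:escaped | p1:escaped | p2:(1,1)->(1,2) | p3:escaped
Step 4: p0:escaped | p1:escaped | p2:(1,2)->(1,3) | p3:escaped
Step 5: p0:escaped | p1:escaped | p2:(1,3)->(1,4)->EXIT | p3:escaped
Exit steps: [1, 2, 5, 1]
First to escape: p0 at step 1

Answer: 0 1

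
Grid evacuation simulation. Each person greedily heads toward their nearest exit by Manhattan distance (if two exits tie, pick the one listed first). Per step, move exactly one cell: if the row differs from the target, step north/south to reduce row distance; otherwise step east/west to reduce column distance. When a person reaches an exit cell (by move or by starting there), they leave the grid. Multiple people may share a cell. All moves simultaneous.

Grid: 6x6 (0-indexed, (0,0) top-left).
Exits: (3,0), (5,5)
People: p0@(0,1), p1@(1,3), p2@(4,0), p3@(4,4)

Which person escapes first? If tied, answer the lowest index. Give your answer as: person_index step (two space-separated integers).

Answer: 2 1

Derivation:
Step 1: p0:(0,1)->(1,1) | p1:(1,3)->(2,3) | p2:(4,0)->(3,0)->EXIT | p3:(4,4)->(5,4)
Step 2: p0:(1,1)->(2,1) | p1:(2,3)->(3,3) | p2:escaped | p3:(5,4)->(5,5)->EXIT
Step 3: p0:(2,1)->(3,1) | p1:(3,3)->(3,2) | p2:escaped | p3:escaped
Step 4: p0:(3,1)->(3,0)->EXIT | p1:(3,2)->(3,1) | p2:escaped | p3:escaped
Step 5: p0:escaped | p1:(3,1)->(3,0)->EXIT | p2:escaped | p3:escaped
Exit steps: [4, 5, 1, 2]
First to escape: p2 at step 1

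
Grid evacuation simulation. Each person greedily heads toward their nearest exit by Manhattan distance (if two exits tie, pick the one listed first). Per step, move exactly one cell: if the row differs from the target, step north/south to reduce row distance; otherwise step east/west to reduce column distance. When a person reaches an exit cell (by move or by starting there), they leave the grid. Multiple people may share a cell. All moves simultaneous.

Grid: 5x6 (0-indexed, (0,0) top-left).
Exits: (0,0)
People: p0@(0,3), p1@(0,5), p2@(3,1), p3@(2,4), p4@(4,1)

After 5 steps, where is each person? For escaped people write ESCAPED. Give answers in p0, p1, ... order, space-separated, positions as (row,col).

Step 1: p0:(0,3)->(0,2) | p1:(0,5)->(0,4) | p2:(3,1)->(2,1) | p3:(2,4)->(1,4) | p4:(4,1)->(3,1)
Step 2: p0:(0,2)->(0,1) | p1:(0,4)->(0,3) | p2:(2,1)->(1,1) | p3:(1,4)->(0,4) | p4:(3,1)->(2,1)
Step 3: p0:(0,1)->(0,0)->EXIT | p1:(0,3)->(0,2) | p2:(1,1)->(0,1) | p3:(0,4)->(0,3) | p4:(2,1)->(1,1)
Step 4: p0:escaped | p1:(0,2)->(0,1) | p2:(0,1)->(0,0)->EXIT | p3:(0,3)->(0,2) | p4:(1,1)->(0,1)
Step 5: p0:escaped | p1:(0,1)->(0,0)->EXIT | p2:escaped | p3:(0,2)->(0,1) | p4:(0,1)->(0,0)->EXIT

ESCAPED ESCAPED ESCAPED (0,1) ESCAPED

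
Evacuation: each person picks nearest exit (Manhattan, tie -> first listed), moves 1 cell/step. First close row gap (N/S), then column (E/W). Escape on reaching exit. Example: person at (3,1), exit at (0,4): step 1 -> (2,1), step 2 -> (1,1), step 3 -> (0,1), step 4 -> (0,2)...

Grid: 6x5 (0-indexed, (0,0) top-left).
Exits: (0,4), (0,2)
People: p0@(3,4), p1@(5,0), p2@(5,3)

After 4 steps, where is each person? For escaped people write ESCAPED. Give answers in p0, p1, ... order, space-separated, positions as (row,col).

Step 1: p0:(3,4)->(2,4) | p1:(5,0)->(4,0) | p2:(5,3)->(4,3)
Step 2: p0:(2,4)->(1,4) | p1:(4,0)->(3,0) | p2:(4,3)->(3,3)
Step 3: p0:(1,4)->(0,4)->EXIT | p1:(3,0)->(2,0) | p2:(3,3)->(2,3)
Step 4: p0:escaped | p1:(2,0)->(1,0) | p2:(2,3)->(1,3)

ESCAPED (1,0) (1,3)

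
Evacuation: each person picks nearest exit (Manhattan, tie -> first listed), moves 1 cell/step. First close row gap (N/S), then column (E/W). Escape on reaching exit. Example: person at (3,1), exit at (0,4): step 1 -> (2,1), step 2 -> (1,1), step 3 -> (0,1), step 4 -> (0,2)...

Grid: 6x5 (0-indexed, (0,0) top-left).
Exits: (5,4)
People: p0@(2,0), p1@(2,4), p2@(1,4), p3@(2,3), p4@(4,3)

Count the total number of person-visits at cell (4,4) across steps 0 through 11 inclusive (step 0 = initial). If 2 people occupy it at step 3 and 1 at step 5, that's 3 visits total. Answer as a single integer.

Answer: 2

Derivation:
Step 0: p0@(2,0) p1@(2,4) p2@(1,4) p3@(2,3) p4@(4,3) -> at (4,4): 0 [-], cum=0
Step 1: p0@(3,0) p1@(3,4) p2@(2,4) p3@(3,3) p4@(5,3) -> at (4,4): 0 [-], cum=0
Step 2: p0@(4,0) p1@(4,4) p2@(3,4) p3@(4,3) p4@ESC -> at (4,4): 1 [p1], cum=1
Step 3: p0@(5,0) p1@ESC p2@(4,4) p3@(5,3) p4@ESC -> at (4,4): 1 [p2], cum=2
Step 4: p0@(5,1) p1@ESC p2@ESC p3@ESC p4@ESC -> at (4,4): 0 [-], cum=2
Step 5: p0@(5,2) p1@ESC p2@ESC p3@ESC p4@ESC -> at (4,4): 0 [-], cum=2
Step 6: p0@(5,3) p1@ESC p2@ESC p3@ESC p4@ESC -> at (4,4): 0 [-], cum=2
Step 7: p0@ESC p1@ESC p2@ESC p3@ESC p4@ESC -> at (4,4): 0 [-], cum=2
Total visits = 2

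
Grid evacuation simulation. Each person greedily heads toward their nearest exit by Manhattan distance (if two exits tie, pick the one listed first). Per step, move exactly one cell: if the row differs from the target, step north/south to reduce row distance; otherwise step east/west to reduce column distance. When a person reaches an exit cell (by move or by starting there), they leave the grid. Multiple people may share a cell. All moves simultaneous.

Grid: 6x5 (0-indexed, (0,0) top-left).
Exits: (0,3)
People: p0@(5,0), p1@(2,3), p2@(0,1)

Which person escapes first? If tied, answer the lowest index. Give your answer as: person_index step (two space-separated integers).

Answer: 1 2

Derivation:
Step 1: p0:(5,0)->(4,0) | p1:(2,3)->(1,3) | p2:(0,1)->(0,2)
Step 2: p0:(4,0)->(3,0) | p1:(1,3)->(0,3)->EXIT | p2:(0,2)->(0,3)->EXIT
Step 3: p0:(3,0)->(2,0) | p1:escaped | p2:escaped
Step 4: p0:(2,0)->(1,0) | p1:escaped | p2:escaped
Step 5: p0:(1,0)->(0,0) | p1:escaped | p2:escaped
Step 6: p0:(0,0)->(0,1) | p1:escaped | p2:escaped
Step 7: p0:(0,1)->(0,2) | p1:escaped | p2:escaped
Step 8: p0:(0,2)->(0,3)->EXIT | p1:escaped | p2:escaped
Exit steps: [8, 2, 2]
First to escape: p1 at step 2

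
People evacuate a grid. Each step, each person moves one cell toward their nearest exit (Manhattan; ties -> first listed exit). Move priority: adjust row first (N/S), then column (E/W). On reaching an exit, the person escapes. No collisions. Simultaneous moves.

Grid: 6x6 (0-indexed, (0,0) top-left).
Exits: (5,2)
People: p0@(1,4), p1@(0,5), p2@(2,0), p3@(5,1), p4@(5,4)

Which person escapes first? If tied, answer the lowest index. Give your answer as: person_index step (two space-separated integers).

Step 1: p0:(1,4)->(2,4) | p1:(0,5)->(1,5) | p2:(2,0)->(3,0) | p3:(5,1)->(5,2)->EXIT | p4:(5,4)->(5,3)
Step 2: p0:(2,4)->(3,4) | p1:(1,5)->(2,5) | p2:(3,0)->(4,0) | p3:escaped | p4:(5,3)->(5,2)->EXIT
Step 3: p0:(3,4)->(4,4) | p1:(2,5)->(3,5) | p2:(4,0)->(5,0) | p3:escaped | p4:escaped
Step 4: p0:(4,4)->(5,4) | p1:(3,5)->(4,5) | p2:(5,0)->(5,1) | p3:escaped | p4:escaped
Step 5: p0:(5,4)->(5,3) | p1:(4,5)->(5,5) | p2:(5,1)->(5,2)->EXIT | p3:escaped | p4:escaped
Step 6: p0:(5,3)->(5,2)->EXIT | p1:(5,5)->(5,4) | p2:escaped | p3:escaped | p4:escaped
Step 7: p0:escaped | p1:(5,4)->(5,3) | p2:escaped | p3:escaped | p4:escaped
Step 8: p0:escaped | p1:(5,3)->(5,2)->EXIT | p2:escaped | p3:escaped | p4:escaped
Exit steps: [6, 8, 5, 1, 2]
First to escape: p3 at step 1

Answer: 3 1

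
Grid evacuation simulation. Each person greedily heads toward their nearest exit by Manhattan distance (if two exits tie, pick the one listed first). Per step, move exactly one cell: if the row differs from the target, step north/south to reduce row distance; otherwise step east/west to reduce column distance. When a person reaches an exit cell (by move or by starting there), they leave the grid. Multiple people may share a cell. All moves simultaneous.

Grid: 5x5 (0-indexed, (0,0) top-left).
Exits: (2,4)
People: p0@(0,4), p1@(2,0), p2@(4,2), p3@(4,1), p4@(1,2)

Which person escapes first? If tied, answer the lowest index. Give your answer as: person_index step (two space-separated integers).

Answer: 0 2

Derivation:
Step 1: p0:(0,4)->(1,4) | p1:(2,0)->(2,1) | p2:(4,2)->(3,2) | p3:(4,1)->(3,1) | p4:(1,2)->(2,2)
Step 2: p0:(1,4)->(2,4)->EXIT | p1:(2,1)->(2,2) | p2:(3,2)->(2,2) | p3:(3,1)->(2,1) | p4:(2,2)->(2,3)
Step 3: p0:escaped | p1:(2,2)->(2,3) | p2:(2,2)->(2,3) | p3:(2,1)->(2,2) | p4:(2,3)->(2,4)->EXIT
Step 4: p0:escaped | p1:(2,3)->(2,4)->EXIT | p2:(2,3)->(2,4)->EXIT | p3:(2,2)->(2,3) | p4:escaped
Step 5: p0:escaped | p1:escaped | p2:escaped | p3:(2,3)->(2,4)->EXIT | p4:escaped
Exit steps: [2, 4, 4, 5, 3]
First to escape: p0 at step 2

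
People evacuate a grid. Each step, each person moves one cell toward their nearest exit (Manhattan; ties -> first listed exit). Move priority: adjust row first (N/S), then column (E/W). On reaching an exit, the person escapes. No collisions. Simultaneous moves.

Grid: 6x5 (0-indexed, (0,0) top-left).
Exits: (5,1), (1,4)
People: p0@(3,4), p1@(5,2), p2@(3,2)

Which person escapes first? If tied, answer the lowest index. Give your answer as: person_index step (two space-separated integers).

Answer: 1 1

Derivation:
Step 1: p0:(3,4)->(2,4) | p1:(5,2)->(5,1)->EXIT | p2:(3,2)->(4,2)
Step 2: p0:(2,4)->(1,4)->EXIT | p1:escaped | p2:(4,2)->(5,2)
Step 3: p0:escaped | p1:escaped | p2:(5,2)->(5,1)->EXIT
Exit steps: [2, 1, 3]
First to escape: p1 at step 1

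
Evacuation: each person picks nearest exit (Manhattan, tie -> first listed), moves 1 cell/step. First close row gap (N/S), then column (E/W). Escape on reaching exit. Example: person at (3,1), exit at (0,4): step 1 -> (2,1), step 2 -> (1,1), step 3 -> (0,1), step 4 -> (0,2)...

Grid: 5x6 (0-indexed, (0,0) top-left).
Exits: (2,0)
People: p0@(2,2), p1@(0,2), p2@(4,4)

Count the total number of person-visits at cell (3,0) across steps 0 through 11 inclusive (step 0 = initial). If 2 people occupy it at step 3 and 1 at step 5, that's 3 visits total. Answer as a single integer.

Answer: 0

Derivation:
Step 0: p0@(2,2) p1@(0,2) p2@(4,4) -> at (3,0): 0 [-], cum=0
Step 1: p0@(2,1) p1@(1,2) p2@(3,4) -> at (3,0): 0 [-], cum=0
Step 2: p0@ESC p1@(2,2) p2@(2,4) -> at (3,0): 0 [-], cum=0
Step 3: p0@ESC p1@(2,1) p2@(2,3) -> at (3,0): 0 [-], cum=0
Step 4: p0@ESC p1@ESC p2@(2,2) -> at (3,0): 0 [-], cum=0
Step 5: p0@ESC p1@ESC p2@(2,1) -> at (3,0): 0 [-], cum=0
Step 6: p0@ESC p1@ESC p2@ESC -> at (3,0): 0 [-], cum=0
Total visits = 0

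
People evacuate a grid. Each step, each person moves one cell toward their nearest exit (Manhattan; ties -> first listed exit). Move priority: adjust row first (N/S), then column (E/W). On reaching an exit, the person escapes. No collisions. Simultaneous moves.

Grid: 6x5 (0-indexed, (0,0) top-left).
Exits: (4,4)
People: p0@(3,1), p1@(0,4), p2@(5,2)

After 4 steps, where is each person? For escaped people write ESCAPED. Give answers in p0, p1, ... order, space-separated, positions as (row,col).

Step 1: p0:(3,1)->(4,1) | p1:(0,4)->(1,4) | p2:(5,2)->(4,2)
Step 2: p0:(4,1)->(4,2) | p1:(1,4)->(2,4) | p2:(4,2)->(4,3)
Step 3: p0:(4,2)->(4,3) | p1:(2,4)->(3,4) | p2:(4,3)->(4,4)->EXIT
Step 4: p0:(4,3)->(4,4)->EXIT | p1:(3,4)->(4,4)->EXIT | p2:escaped

ESCAPED ESCAPED ESCAPED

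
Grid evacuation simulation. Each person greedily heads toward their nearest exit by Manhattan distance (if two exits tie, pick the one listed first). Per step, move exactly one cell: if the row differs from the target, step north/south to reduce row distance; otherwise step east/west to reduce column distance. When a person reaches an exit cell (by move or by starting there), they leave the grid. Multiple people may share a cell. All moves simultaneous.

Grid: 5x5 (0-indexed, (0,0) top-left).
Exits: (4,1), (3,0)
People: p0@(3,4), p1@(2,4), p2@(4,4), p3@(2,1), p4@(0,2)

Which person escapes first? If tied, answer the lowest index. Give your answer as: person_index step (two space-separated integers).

Answer: 3 2

Derivation:
Step 1: p0:(3,4)->(4,4) | p1:(2,4)->(3,4) | p2:(4,4)->(4,3) | p3:(2,1)->(3,1) | p4:(0,2)->(1,2)
Step 2: p0:(4,4)->(4,3) | p1:(3,4)->(4,4) | p2:(4,3)->(4,2) | p3:(3,1)->(4,1)->EXIT | p4:(1,2)->(2,2)
Step 3: p0:(4,3)->(4,2) | p1:(4,4)->(4,3) | p2:(4,2)->(4,1)->EXIT | p3:escaped | p4:(2,2)->(3,2)
Step 4: p0:(4,2)->(4,1)->EXIT | p1:(4,3)->(4,2) | p2:escaped | p3:escaped | p4:(3,2)->(4,2)
Step 5: p0:escaped | p1:(4,2)->(4,1)->EXIT | p2:escaped | p3:escaped | p4:(4,2)->(4,1)->EXIT
Exit steps: [4, 5, 3, 2, 5]
First to escape: p3 at step 2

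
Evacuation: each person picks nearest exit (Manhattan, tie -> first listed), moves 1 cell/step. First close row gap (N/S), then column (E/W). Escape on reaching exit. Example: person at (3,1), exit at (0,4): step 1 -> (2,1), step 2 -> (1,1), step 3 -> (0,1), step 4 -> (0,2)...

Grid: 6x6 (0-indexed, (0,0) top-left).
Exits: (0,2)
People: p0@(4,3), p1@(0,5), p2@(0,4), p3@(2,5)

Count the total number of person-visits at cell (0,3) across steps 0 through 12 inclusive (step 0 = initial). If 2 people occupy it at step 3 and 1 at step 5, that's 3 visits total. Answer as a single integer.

Answer: 4

Derivation:
Step 0: p0@(4,3) p1@(0,5) p2@(0,4) p3@(2,5) -> at (0,3): 0 [-], cum=0
Step 1: p0@(3,3) p1@(0,4) p2@(0,3) p3@(1,5) -> at (0,3): 1 [p2], cum=1
Step 2: p0@(2,3) p1@(0,3) p2@ESC p3@(0,5) -> at (0,3): 1 [p1], cum=2
Step 3: p0@(1,3) p1@ESC p2@ESC p3@(0,4) -> at (0,3): 0 [-], cum=2
Step 4: p0@(0,3) p1@ESC p2@ESC p3@(0,3) -> at (0,3): 2 [p0,p3], cum=4
Step 5: p0@ESC p1@ESC p2@ESC p3@ESC -> at (0,3): 0 [-], cum=4
Total visits = 4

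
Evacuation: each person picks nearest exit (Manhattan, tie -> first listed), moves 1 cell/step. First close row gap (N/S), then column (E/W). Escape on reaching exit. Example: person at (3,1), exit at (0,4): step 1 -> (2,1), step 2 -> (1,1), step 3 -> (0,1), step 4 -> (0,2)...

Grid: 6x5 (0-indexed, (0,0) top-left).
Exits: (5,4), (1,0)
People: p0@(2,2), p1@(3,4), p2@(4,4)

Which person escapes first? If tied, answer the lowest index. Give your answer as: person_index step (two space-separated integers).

Answer: 2 1

Derivation:
Step 1: p0:(2,2)->(1,2) | p1:(3,4)->(4,4) | p2:(4,4)->(5,4)->EXIT
Step 2: p0:(1,2)->(1,1) | p1:(4,4)->(5,4)->EXIT | p2:escaped
Step 3: p0:(1,1)->(1,0)->EXIT | p1:escaped | p2:escaped
Exit steps: [3, 2, 1]
First to escape: p2 at step 1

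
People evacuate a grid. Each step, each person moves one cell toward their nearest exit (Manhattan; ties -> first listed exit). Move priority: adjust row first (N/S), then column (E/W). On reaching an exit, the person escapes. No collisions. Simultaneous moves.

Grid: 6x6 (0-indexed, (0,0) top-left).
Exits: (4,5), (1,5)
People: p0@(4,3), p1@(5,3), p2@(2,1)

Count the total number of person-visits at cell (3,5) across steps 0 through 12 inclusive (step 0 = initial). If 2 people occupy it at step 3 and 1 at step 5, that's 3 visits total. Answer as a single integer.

Step 0: p0@(4,3) p1@(5,3) p2@(2,1) -> at (3,5): 0 [-], cum=0
Step 1: p0@(4,4) p1@(4,3) p2@(1,1) -> at (3,5): 0 [-], cum=0
Step 2: p0@ESC p1@(4,4) p2@(1,2) -> at (3,5): 0 [-], cum=0
Step 3: p0@ESC p1@ESC p2@(1,3) -> at (3,5): 0 [-], cum=0
Step 4: p0@ESC p1@ESC p2@(1,4) -> at (3,5): 0 [-], cum=0
Step 5: p0@ESC p1@ESC p2@ESC -> at (3,5): 0 [-], cum=0
Total visits = 0

Answer: 0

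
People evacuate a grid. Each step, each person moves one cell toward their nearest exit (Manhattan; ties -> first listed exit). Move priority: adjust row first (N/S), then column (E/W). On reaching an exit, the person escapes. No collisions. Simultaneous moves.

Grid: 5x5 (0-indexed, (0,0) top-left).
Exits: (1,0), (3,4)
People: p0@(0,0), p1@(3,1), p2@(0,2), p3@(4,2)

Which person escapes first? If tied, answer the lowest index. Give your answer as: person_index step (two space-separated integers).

Answer: 0 1

Derivation:
Step 1: p0:(0,0)->(1,0)->EXIT | p1:(3,1)->(2,1) | p2:(0,2)->(1,2) | p3:(4,2)->(3,2)
Step 2: p0:escaped | p1:(2,1)->(1,1) | p2:(1,2)->(1,1) | p3:(3,2)->(3,3)
Step 3: p0:escaped | p1:(1,1)->(1,0)->EXIT | p2:(1,1)->(1,0)->EXIT | p3:(3,3)->(3,4)->EXIT
Exit steps: [1, 3, 3, 3]
First to escape: p0 at step 1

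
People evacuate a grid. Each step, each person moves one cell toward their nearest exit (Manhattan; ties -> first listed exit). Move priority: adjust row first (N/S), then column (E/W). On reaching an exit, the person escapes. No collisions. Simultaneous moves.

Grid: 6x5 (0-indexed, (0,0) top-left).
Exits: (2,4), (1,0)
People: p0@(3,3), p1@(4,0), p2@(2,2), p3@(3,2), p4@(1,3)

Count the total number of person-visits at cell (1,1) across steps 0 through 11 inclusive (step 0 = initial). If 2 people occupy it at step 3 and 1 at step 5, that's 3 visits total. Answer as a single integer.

Answer: 0

Derivation:
Step 0: p0@(3,3) p1@(4,0) p2@(2,2) p3@(3,2) p4@(1,3) -> at (1,1): 0 [-], cum=0
Step 1: p0@(2,3) p1@(3,0) p2@(2,3) p3@(2,2) p4@(2,3) -> at (1,1): 0 [-], cum=0
Step 2: p0@ESC p1@(2,0) p2@ESC p3@(2,3) p4@ESC -> at (1,1): 0 [-], cum=0
Step 3: p0@ESC p1@ESC p2@ESC p3@ESC p4@ESC -> at (1,1): 0 [-], cum=0
Total visits = 0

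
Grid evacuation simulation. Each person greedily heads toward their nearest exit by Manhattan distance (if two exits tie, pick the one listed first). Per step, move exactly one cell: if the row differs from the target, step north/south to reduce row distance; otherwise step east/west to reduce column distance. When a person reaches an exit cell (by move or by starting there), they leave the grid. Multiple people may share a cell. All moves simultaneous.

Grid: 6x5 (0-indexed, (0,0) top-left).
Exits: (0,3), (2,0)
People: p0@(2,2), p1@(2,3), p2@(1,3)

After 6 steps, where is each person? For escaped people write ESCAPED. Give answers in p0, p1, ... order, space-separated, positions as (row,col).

Step 1: p0:(2,2)->(2,1) | p1:(2,3)->(1,3) | p2:(1,3)->(0,3)->EXIT
Step 2: p0:(2,1)->(2,0)->EXIT | p1:(1,3)->(0,3)->EXIT | p2:escaped

ESCAPED ESCAPED ESCAPED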